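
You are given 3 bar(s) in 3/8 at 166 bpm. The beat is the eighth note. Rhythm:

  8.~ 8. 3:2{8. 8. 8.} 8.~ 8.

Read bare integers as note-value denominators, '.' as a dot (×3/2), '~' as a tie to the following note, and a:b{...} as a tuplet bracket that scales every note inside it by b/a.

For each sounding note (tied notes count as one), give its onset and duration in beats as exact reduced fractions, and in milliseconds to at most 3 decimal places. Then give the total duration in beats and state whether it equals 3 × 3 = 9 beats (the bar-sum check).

1) 0.0ms=0b +1084.337ms=3b
2) 1084.337ms=3b +361.446ms=1b
3) 1445.783ms=4b +361.446ms=1b
4) 1807.229ms=5b +361.446ms=1b
5) 2168.675ms=6b +1084.337ms=3b
Σ=9b of 9 (166bpm 3/8) — PASS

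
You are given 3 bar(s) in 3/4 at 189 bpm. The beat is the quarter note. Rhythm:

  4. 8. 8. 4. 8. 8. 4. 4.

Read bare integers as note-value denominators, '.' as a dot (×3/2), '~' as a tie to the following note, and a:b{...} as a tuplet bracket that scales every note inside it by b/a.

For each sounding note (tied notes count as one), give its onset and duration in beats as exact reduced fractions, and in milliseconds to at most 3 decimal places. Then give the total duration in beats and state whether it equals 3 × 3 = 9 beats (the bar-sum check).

1) 0.0ms=0b +476.19ms=3/2b
2) 476.19ms=3/2b +238.095ms=3/4b
3) 714.286ms=9/4b +238.095ms=3/4b
4) 952.381ms=3b +476.19ms=3/2b
5) 1428.571ms=9/2b +238.095ms=3/4b
6) 1666.667ms=21/4b +238.095ms=3/4b
7) 1904.762ms=6b +476.19ms=3/2b
8) 2380.952ms=15/2b +476.19ms=3/2b
Σ=9b of 9 (189bpm 3/4) — PASS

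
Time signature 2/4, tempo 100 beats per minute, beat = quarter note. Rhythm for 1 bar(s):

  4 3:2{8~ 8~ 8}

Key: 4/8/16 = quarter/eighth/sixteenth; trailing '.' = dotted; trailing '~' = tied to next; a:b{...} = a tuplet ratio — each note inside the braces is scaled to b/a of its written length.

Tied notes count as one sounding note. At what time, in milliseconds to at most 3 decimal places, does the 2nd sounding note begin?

note 2 onset = 1b = 600.0ms

1. 0.0ms @ 0 + 600.0ms (1)
2. 600.0ms @ 1 + 600.0ms (1)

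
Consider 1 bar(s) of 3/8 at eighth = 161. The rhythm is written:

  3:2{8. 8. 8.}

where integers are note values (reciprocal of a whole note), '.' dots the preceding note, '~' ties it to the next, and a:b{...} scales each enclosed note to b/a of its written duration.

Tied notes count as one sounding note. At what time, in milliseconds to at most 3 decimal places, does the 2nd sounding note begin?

note 2 onset = 1b = 372.671ms

1. 0.0ms @ 0 + 372.671ms (1)
2. 372.671ms @ 1 + 372.671ms (1)
3. 745.342ms @ 2 + 372.671ms (1)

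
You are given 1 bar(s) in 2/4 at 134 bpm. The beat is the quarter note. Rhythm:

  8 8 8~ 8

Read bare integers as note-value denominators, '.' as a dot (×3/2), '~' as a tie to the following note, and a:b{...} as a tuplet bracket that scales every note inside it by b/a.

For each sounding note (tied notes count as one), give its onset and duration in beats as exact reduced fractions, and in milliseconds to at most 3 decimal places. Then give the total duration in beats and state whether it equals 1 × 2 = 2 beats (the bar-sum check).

1) 0.0ms=0b +223.881ms=1/2b
2) 223.881ms=1/2b +223.881ms=1/2b
3) 447.761ms=1b +447.761ms=1b
Σ=2b of 2 (134bpm 2/4) — PASS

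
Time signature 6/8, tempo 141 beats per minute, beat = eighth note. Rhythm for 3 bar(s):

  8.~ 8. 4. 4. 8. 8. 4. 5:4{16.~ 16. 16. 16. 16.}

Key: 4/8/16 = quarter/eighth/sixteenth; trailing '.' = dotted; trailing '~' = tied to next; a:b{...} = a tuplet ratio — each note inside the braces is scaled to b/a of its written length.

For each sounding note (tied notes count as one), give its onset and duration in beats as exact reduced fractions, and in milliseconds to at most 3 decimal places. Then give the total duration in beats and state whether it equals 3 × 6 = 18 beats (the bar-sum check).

1) 0.0ms=0b +1276.596ms=3b
2) 1276.596ms=3b +1276.596ms=3b
3) 2553.191ms=6b +1276.596ms=3b
4) 3829.787ms=9b +638.298ms=3/2b
5) 4468.085ms=21/2b +638.298ms=3/2b
6) 5106.383ms=12b +1276.596ms=3b
7) 6382.979ms=15b +510.638ms=6/5b
8) 6893.617ms=81/5b +255.319ms=3/5b
9) 7148.936ms=84/5b +255.319ms=3/5b
10) 7404.255ms=87/5b +255.319ms=3/5b
Σ=18b of 18 (141bpm 6/8) — PASS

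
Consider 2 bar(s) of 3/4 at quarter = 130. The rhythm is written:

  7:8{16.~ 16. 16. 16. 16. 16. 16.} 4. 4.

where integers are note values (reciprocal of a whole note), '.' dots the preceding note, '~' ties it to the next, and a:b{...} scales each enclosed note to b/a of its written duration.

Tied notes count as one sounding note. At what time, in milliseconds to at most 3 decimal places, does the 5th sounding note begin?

1. 0.0ms @ 0 + 395.604ms (6/7)
2. 395.604ms @ 6/7 + 197.802ms (3/7)
3. 593.407ms @ 9/7 + 197.802ms (3/7)
4. 791.209ms @ 12/7 + 197.802ms (3/7)
5. 989.011ms @ 15/7 + 197.802ms (3/7)
6. 1186.813ms @ 18/7 + 197.802ms (3/7)
7. 1384.615ms @ 3 + 692.308ms (3/2)
8. 2076.923ms @ 9/2 + 692.308ms (3/2)

note 5 onset = 15/7b = 989.011ms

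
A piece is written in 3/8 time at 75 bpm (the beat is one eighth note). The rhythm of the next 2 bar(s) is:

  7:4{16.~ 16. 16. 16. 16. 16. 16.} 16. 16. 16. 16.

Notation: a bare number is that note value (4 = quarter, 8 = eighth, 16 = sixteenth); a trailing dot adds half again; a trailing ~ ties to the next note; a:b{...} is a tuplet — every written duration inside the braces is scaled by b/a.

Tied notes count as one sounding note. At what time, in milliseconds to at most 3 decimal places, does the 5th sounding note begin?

1. 0.0ms @ 0 + 685.714ms (6/7)
2. 685.714ms @ 6/7 + 342.857ms (3/7)
3. 1028.571ms @ 9/7 + 342.857ms (3/7)
4. 1371.429ms @ 12/7 + 342.857ms (3/7)
5. 1714.286ms @ 15/7 + 342.857ms (3/7)
6. 2057.143ms @ 18/7 + 342.857ms (3/7)
7. 2400.0ms @ 3 + 600.0ms (3/4)
8. 3000.0ms @ 15/4 + 600.0ms (3/4)
9. 3600.0ms @ 9/2 + 600.0ms (3/4)
10. 4200.0ms @ 21/4 + 600.0ms (3/4)

note 5 onset = 15/7b = 1714.286ms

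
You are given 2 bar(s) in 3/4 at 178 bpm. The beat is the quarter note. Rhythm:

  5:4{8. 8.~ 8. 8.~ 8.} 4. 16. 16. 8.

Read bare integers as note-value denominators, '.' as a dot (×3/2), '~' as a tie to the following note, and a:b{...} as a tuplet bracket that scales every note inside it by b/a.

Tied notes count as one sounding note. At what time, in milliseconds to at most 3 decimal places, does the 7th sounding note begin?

note 7 onset = 21/4b = 1769.663ms

1. 0.0ms @ 0 + 202.247ms (3/5)
2. 202.247ms @ 3/5 + 404.494ms (6/5)
3. 606.742ms @ 9/5 + 404.494ms (6/5)
4. 1011.236ms @ 3 + 505.618ms (3/2)
5. 1516.854ms @ 9/2 + 126.404ms (3/8)
6. 1643.258ms @ 39/8 + 126.404ms (3/8)
7. 1769.663ms @ 21/4 + 252.809ms (3/4)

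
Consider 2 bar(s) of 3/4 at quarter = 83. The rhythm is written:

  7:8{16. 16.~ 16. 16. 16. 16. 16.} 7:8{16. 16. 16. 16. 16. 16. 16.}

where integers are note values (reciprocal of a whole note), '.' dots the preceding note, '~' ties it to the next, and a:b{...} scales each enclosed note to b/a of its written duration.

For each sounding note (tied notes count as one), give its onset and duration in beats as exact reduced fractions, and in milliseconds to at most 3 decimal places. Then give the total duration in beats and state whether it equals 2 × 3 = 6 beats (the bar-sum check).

1) 0.0ms=0b +309.811ms=3/7b
2) 309.811ms=3/7b +619.621ms=6/7b
3) 929.432ms=9/7b +309.811ms=3/7b
4) 1239.243ms=12/7b +309.811ms=3/7b
5) 1549.053ms=15/7b +309.811ms=3/7b
6) 1858.864ms=18/7b +309.811ms=3/7b
7) 2168.675ms=3b +309.811ms=3/7b
8) 2478.485ms=24/7b +309.811ms=3/7b
9) 2788.296ms=27/7b +309.811ms=3/7b
10) 3098.107ms=30/7b +309.811ms=3/7b
11) 3407.917ms=33/7b +309.811ms=3/7b
12) 3717.728ms=36/7b +309.811ms=3/7b
13) 4027.539ms=39/7b +309.811ms=3/7b
Σ=6b of 6 (83bpm 3/4) — PASS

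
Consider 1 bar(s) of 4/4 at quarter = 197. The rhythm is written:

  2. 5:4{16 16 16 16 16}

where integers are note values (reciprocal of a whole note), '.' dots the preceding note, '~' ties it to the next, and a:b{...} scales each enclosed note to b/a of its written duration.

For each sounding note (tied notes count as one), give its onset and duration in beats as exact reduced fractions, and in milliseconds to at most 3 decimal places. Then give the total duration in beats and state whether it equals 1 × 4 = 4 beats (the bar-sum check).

1) 0.0ms=0b +913.706ms=3b
2) 913.706ms=3b +60.914ms=1/5b
3) 974.619ms=16/5b +60.914ms=1/5b
4) 1035.533ms=17/5b +60.914ms=1/5b
5) 1096.447ms=18/5b +60.914ms=1/5b
6) 1157.36ms=19/5b +60.914ms=1/5b
Σ=4b of 4 (197bpm 4/4) — PASS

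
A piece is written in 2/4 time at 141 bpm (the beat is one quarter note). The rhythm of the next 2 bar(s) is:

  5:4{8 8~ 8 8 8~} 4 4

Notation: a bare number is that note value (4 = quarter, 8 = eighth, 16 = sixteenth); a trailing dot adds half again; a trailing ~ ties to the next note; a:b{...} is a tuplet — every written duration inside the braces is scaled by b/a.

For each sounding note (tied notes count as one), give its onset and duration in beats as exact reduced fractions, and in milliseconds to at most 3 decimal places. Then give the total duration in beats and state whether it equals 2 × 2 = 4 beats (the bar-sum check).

1) 0.0ms=0b +170.213ms=2/5b
2) 170.213ms=2/5b +340.426ms=4/5b
3) 510.638ms=6/5b +170.213ms=2/5b
4) 680.851ms=8/5b +595.745ms=7/5b
5) 1276.596ms=3b +425.532ms=1b
Σ=4b of 4 (141bpm 2/4) — PASS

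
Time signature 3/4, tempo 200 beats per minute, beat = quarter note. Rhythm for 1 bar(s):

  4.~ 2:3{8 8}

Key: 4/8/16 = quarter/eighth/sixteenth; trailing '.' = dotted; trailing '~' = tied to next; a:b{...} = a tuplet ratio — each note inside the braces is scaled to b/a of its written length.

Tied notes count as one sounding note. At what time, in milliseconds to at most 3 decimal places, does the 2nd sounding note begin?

note 2 onset = 9/4b = 675.0ms

1. 0.0ms @ 0 + 675.0ms (9/4)
2. 675.0ms @ 9/4 + 225.0ms (3/4)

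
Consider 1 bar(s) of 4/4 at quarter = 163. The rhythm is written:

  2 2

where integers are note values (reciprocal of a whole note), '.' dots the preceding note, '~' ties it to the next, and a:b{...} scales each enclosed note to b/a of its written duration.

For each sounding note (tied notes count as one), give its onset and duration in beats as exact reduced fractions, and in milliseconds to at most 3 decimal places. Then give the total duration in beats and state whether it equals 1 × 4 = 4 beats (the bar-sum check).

1) 0.0ms=0b +736.196ms=2b
2) 736.196ms=2b +736.196ms=2b
Σ=4b of 4 (163bpm 4/4) — PASS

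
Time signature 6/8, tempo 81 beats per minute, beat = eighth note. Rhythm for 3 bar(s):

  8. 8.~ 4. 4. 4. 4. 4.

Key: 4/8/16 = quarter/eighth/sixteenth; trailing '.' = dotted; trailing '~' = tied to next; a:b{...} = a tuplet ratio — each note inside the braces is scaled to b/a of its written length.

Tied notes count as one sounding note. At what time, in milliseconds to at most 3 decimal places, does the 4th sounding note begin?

1. 0.0ms @ 0 + 1111.111ms (3/2)
2. 1111.111ms @ 3/2 + 3333.333ms (9/2)
3. 4444.444ms @ 6 + 2222.222ms (3)
4. 6666.667ms @ 9 + 2222.222ms (3)
5. 8888.889ms @ 12 + 2222.222ms (3)
6. 11111.111ms @ 15 + 2222.222ms (3)

note 4 onset = 9b = 6666.667ms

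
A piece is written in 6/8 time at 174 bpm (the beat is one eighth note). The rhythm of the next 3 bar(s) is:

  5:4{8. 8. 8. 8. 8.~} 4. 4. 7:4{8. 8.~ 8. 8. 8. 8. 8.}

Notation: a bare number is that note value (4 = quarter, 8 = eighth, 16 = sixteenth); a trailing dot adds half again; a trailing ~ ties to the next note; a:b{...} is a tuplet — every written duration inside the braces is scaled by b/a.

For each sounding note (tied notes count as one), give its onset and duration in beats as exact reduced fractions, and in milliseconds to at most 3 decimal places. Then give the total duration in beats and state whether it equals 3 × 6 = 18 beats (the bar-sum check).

1) 0.0ms=0b +413.793ms=6/5b
2) 413.793ms=6/5b +413.793ms=6/5b
3) 827.586ms=12/5b +413.793ms=6/5b
4) 1241.379ms=18/5b +413.793ms=6/5b
5) 1655.172ms=24/5b +1448.276ms=21/5b
6) 3103.448ms=9b +1034.483ms=3b
7) 4137.931ms=12b +295.567ms=6/7b
8) 4433.498ms=90/7b +591.133ms=12/7b
9) 5024.631ms=102/7b +295.567ms=6/7b
10) 5320.197ms=108/7b +295.567ms=6/7b
11) 5615.764ms=114/7b +295.567ms=6/7b
12) 5911.33ms=120/7b +295.567ms=6/7b
Σ=18b of 18 (174bpm 6/8) — PASS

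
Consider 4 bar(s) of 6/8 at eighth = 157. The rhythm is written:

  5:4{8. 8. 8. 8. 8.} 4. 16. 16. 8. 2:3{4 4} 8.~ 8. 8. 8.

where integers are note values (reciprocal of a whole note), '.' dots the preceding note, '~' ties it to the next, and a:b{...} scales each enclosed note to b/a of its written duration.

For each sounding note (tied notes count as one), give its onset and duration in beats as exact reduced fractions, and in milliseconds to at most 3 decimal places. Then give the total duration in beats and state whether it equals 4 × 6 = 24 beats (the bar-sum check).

1) 0.0ms=0b +458.599ms=6/5b
2) 458.599ms=6/5b +458.599ms=6/5b
3) 917.197ms=12/5b +458.599ms=6/5b
4) 1375.796ms=18/5b +458.599ms=6/5b
5) 1834.395ms=24/5b +458.599ms=6/5b
6) 2292.994ms=6b +1146.497ms=3b
7) 3439.49ms=9b +286.624ms=3/4b
8) 3726.115ms=39/4b +286.624ms=3/4b
9) 4012.739ms=21/2b +573.248ms=3/2b
10) 4585.987ms=12b +1146.497ms=3b
11) 5732.484ms=15b +1146.497ms=3b
12) 6878.981ms=18b +1146.497ms=3b
13) 8025.478ms=21b +573.248ms=3/2b
14) 8598.726ms=45/2b +573.248ms=3/2b
Σ=24b of 24 (157bpm 6/8) — PASS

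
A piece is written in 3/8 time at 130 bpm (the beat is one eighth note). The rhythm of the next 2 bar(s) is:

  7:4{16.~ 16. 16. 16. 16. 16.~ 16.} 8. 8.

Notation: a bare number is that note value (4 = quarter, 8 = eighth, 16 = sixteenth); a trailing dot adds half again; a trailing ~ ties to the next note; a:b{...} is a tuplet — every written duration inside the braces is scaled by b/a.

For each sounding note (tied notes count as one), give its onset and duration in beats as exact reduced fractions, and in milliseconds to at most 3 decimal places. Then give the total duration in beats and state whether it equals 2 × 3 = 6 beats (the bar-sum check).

1) 0.0ms=0b +395.604ms=6/7b
2) 395.604ms=6/7b +197.802ms=3/7b
3) 593.407ms=9/7b +197.802ms=3/7b
4) 791.209ms=12/7b +197.802ms=3/7b
5) 989.011ms=15/7b +395.604ms=6/7b
6) 1384.615ms=3b +692.308ms=3/2b
7) 2076.923ms=9/2b +692.308ms=3/2b
Σ=6b of 6 (130bpm 3/8) — PASS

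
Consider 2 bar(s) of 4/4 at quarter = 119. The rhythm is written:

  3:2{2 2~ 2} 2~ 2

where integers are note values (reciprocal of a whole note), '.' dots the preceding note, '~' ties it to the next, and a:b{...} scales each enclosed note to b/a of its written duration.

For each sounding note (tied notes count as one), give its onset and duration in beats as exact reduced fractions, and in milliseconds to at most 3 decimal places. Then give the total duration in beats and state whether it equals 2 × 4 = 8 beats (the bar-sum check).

1) 0.0ms=0b +672.269ms=4/3b
2) 672.269ms=4/3b +1344.538ms=8/3b
3) 2016.807ms=4b +2016.807ms=4b
Σ=8b of 8 (119bpm 4/4) — PASS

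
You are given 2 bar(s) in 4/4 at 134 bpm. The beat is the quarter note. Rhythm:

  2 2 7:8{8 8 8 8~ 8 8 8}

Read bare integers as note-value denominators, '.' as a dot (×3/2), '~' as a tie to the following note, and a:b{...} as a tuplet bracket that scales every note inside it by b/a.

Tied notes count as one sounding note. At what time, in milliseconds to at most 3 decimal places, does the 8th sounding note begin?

note 8 onset = 52/7b = 3326.226ms

1. 0.0ms @ 0 + 895.522ms (2)
2. 895.522ms @ 2 + 895.522ms (2)
3. 1791.045ms @ 4 + 255.864ms (4/7)
4. 2046.908ms @ 32/7 + 255.864ms (4/7)
5. 2302.772ms @ 36/7 + 255.864ms (4/7)
6. 2558.635ms @ 40/7 + 511.727ms (8/7)
7. 3070.362ms @ 48/7 + 255.864ms (4/7)
8. 3326.226ms @ 52/7 + 255.864ms (4/7)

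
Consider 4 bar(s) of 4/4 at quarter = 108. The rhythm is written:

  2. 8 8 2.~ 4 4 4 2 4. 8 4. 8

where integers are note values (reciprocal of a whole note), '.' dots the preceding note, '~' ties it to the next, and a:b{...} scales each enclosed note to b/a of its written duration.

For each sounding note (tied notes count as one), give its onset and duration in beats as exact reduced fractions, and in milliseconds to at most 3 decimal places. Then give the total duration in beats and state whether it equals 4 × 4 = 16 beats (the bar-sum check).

1) 0.0ms=0b +1666.667ms=3b
2) 1666.667ms=3b +277.778ms=1/2b
3) 1944.444ms=7/2b +277.778ms=1/2b
4) 2222.222ms=4b +2222.222ms=4b
5) 4444.444ms=8b +555.556ms=1b
6) 5000.0ms=9b +555.556ms=1b
7) 5555.556ms=10b +1111.111ms=2b
8) 6666.667ms=12b +833.333ms=3/2b
9) 7500.0ms=27/2b +277.778ms=1/2b
10) 7777.778ms=14b +833.333ms=3/2b
11) 8611.111ms=31/2b +277.778ms=1/2b
Σ=16b of 16 (108bpm 4/4) — PASS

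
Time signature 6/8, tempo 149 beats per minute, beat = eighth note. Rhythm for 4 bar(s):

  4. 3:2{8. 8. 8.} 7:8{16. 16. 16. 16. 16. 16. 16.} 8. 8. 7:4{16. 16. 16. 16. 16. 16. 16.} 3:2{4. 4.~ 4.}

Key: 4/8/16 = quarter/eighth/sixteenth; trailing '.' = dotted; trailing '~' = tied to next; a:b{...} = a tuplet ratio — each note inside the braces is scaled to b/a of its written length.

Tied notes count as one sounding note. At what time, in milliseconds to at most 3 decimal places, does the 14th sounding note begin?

note 14 onset = 15b = 6040.268ms

1. 0.0ms @ 0 + 1208.054ms (3)
2. 1208.054ms @ 3 + 402.685ms (1)
3. 1610.738ms @ 4 + 402.685ms (1)
4. 2013.423ms @ 5 + 402.685ms (1)
5. 2416.107ms @ 6 + 345.158ms (6/7)
6. 2761.266ms @ 48/7 + 345.158ms (6/7)
7. 3106.424ms @ 54/7 + 345.158ms (6/7)
8. 3451.582ms @ 60/7 + 345.158ms (6/7)
9. 3796.74ms @ 66/7 + 345.158ms (6/7)
10. 4141.898ms @ 72/7 + 345.158ms (6/7)
11. 4487.057ms @ 78/7 + 345.158ms (6/7)
12. 4832.215ms @ 12 + 604.027ms (3/2)
13. 5436.242ms @ 27/2 + 604.027ms (3/2)
14. 6040.268ms @ 15 + 172.579ms (3/7)
15. 6212.848ms @ 108/7 + 172.579ms (3/7)
16. 6385.427ms @ 111/7 + 172.579ms (3/7)
17. 6558.006ms @ 114/7 + 172.579ms (3/7)
18. 6730.585ms @ 117/7 + 172.579ms (3/7)
19. 6903.164ms @ 120/7 + 172.579ms (3/7)
20. 7075.743ms @ 123/7 + 172.579ms (3/7)
21. 7248.322ms @ 18 + 805.369ms (2)
22. 8053.691ms @ 20 + 1610.738ms (4)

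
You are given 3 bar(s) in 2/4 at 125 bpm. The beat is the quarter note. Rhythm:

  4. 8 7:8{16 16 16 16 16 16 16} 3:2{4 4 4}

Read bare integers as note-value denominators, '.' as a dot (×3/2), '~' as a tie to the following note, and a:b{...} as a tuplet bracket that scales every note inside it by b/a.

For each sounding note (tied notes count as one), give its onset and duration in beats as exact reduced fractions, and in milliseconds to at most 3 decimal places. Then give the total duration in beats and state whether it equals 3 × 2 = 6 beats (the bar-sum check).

1) 0.0ms=0b +720.0ms=3/2b
2) 720.0ms=3/2b +240.0ms=1/2b
3) 960.0ms=2b +137.143ms=2/7b
4) 1097.143ms=16/7b +137.143ms=2/7b
5) 1234.286ms=18/7b +137.143ms=2/7b
6) 1371.429ms=20/7b +137.143ms=2/7b
7) 1508.571ms=22/7b +137.143ms=2/7b
8) 1645.714ms=24/7b +137.143ms=2/7b
9) 1782.857ms=26/7b +137.143ms=2/7b
10) 1920.0ms=4b +320.0ms=2/3b
11) 2240.0ms=14/3b +320.0ms=2/3b
12) 2560.0ms=16/3b +320.0ms=2/3b
Σ=6b of 6 (125bpm 2/4) — PASS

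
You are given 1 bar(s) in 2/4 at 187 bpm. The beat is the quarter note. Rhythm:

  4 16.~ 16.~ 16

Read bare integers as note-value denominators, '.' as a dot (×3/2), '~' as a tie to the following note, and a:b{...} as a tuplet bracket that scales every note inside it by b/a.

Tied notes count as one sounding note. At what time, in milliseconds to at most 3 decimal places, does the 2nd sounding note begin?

1. 0.0ms @ 0 + 320.856ms (1)
2. 320.856ms @ 1 + 320.856ms (1)

note 2 onset = 1b = 320.856ms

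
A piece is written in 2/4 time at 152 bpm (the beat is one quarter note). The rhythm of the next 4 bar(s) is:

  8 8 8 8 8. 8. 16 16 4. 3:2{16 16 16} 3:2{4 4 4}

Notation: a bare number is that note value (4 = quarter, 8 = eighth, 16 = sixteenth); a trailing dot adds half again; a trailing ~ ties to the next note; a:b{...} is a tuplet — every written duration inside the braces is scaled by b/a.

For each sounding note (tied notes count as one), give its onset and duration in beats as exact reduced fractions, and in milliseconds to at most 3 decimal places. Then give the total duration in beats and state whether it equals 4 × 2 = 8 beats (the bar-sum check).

1) 0.0ms=0b +197.368ms=1/2b
2) 197.368ms=1/2b +197.368ms=1/2b
3) 394.737ms=1b +197.368ms=1/2b
4) 592.105ms=3/2b +197.368ms=1/2b
5) 789.474ms=2b +296.053ms=3/4b
6) 1085.526ms=11/4b +296.053ms=3/4b
7) 1381.579ms=7/2b +98.684ms=1/4b
8) 1480.263ms=15/4b +98.684ms=1/4b
9) 1578.947ms=4b +592.105ms=3/2b
10) 2171.053ms=11/2b +65.789ms=1/6b
11) 2236.842ms=17/3b +65.789ms=1/6b
12) 2302.632ms=35/6b +65.789ms=1/6b
13) 2368.421ms=6b +263.158ms=2/3b
14) 2631.579ms=20/3b +263.158ms=2/3b
15) 2894.737ms=22/3b +263.158ms=2/3b
Σ=8b of 8 (152bpm 2/4) — PASS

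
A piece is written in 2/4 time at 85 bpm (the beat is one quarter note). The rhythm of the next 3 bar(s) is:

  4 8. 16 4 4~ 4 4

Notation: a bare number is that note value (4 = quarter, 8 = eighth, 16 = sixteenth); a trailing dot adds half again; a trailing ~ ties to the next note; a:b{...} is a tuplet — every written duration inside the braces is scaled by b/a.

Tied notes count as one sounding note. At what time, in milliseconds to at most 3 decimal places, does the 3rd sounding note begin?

note 3 onset = 7/4b = 1235.294ms

1. 0.0ms @ 0 + 705.882ms (1)
2. 705.882ms @ 1 + 529.412ms (3/4)
3. 1235.294ms @ 7/4 + 176.471ms (1/4)
4. 1411.765ms @ 2 + 705.882ms (1)
5. 2117.647ms @ 3 + 1411.765ms (2)
6. 3529.412ms @ 5 + 705.882ms (1)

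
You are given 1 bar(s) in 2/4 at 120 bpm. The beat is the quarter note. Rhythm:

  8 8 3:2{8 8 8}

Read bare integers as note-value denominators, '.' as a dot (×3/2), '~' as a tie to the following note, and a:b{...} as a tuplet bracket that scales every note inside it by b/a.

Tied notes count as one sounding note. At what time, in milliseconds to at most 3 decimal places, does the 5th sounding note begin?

1. 0.0ms @ 0 + 250.0ms (1/2)
2. 250.0ms @ 1/2 + 250.0ms (1/2)
3. 500.0ms @ 1 + 166.667ms (1/3)
4. 666.667ms @ 4/3 + 166.667ms (1/3)
5. 833.333ms @ 5/3 + 166.667ms (1/3)

note 5 onset = 5/3b = 833.333ms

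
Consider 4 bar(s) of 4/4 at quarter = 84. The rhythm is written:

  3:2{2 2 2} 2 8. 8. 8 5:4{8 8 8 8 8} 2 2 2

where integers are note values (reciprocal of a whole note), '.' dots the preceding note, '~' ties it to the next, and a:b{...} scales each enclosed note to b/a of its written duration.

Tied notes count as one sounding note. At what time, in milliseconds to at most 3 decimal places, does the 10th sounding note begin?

1. 0.0ms @ 0 + 952.381ms (4/3)
2. 952.381ms @ 4/3 + 952.381ms (4/3)
3. 1904.762ms @ 8/3 + 952.381ms (4/3)
4. 2857.143ms @ 4 + 1428.571ms (2)
5. 4285.714ms @ 6 + 535.714ms (3/4)
6. 4821.429ms @ 27/4 + 535.714ms (3/4)
7. 5357.143ms @ 15/2 + 357.143ms (1/2)
8. 5714.286ms @ 8 + 285.714ms (2/5)
9. 6000.0ms @ 42/5 + 285.714ms (2/5)
10. 6285.714ms @ 44/5 + 285.714ms (2/5)
11. 6571.429ms @ 46/5 + 285.714ms (2/5)
12. 6857.143ms @ 48/5 + 285.714ms (2/5)
13. 7142.857ms @ 10 + 1428.571ms (2)
14. 8571.429ms @ 12 + 1428.571ms (2)
15. 10000.0ms @ 14 + 1428.571ms (2)

note 10 onset = 44/5b = 6285.714ms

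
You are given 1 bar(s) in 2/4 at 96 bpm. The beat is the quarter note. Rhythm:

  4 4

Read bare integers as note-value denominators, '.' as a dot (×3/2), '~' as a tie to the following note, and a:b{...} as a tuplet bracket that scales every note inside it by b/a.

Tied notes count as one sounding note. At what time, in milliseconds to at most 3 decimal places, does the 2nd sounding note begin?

note 2 onset = 1b = 625.0ms

1. 0.0ms @ 0 + 625.0ms (1)
2. 625.0ms @ 1 + 625.0ms (1)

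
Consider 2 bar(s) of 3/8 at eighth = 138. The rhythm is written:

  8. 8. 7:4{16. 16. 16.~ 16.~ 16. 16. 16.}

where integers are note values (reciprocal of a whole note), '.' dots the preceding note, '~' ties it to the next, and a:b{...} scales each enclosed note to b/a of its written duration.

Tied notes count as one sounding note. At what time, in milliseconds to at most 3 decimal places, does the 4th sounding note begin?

1. 0.0ms @ 0 + 652.174ms (3/2)
2. 652.174ms @ 3/2 + 652.174ms (3/2)
3. 1304.348ms @ 3 + 186.335ms (3/7)
4. 1490.683ms @ 24/7 + 186.335ms (3/7)
5. 1677.019ms @ 27/7 + 559.006ms (9/7)
6. 2236.025ms @ 36/7 + 186.335ms (3/7)
7. 2422.36ms @ 39/7 + 186.335ms (3/7)

note 4 onset = 24/7b = 1490.683ms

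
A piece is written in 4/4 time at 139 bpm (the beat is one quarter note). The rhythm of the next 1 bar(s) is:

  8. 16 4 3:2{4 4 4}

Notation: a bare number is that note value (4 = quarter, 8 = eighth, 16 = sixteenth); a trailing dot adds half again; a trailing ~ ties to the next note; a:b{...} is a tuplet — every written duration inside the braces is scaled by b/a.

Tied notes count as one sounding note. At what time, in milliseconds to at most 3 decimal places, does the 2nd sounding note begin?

1. 0.0ms @ 0 + 323.741ms (3/4)
2. 323.741ms @ 3/4 + 107.914ms (1/4)
3. 431.655ms @ 1 + 431.655ms (1)
4. 863.309ms @ 2 + 287.77ms (2/3)
5. 1151.079ms @ 8/3 + 287.77ms (2/3)
6. 1438.849ms @ 10/3 + 287.77ms (2/3)

note 2 onset = 3/4b = 323.741ms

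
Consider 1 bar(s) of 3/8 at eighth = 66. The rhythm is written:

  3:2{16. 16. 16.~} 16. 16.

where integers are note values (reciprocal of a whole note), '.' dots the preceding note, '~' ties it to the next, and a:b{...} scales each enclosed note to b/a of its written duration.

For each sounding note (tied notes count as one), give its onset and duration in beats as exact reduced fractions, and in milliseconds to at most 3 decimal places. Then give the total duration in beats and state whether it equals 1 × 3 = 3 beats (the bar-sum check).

1) 0.0ms=0b +454.545ms=1/2b
2) 454.545ms=1/2b +454.545ms=1/2b
3) 909.091ms=1b +1136.364ms=5/4b
4) 2045.455ms=9/4b +681.818ms=3/4b
Σ=3b of 3 (66bpm 3/8) — PASS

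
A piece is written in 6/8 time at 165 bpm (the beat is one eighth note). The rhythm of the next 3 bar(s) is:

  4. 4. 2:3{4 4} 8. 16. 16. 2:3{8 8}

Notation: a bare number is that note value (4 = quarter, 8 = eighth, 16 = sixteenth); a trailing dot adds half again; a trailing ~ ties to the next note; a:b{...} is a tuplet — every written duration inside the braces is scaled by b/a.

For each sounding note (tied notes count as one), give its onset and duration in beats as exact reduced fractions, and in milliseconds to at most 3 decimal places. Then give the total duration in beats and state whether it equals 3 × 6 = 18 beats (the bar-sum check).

1) 0.0ms=0b +1090.909ms=3b
2) 1090.909ms=3b +1090.909ms=3b
3) 2181.818ms=6b +1090.909ms=3b
4) 3272.727ms=9b +1090.909ms=3b
5) 4363.636ms=12b +545.455ms=3/2b
6) 4909.091ms=27/2b +272.727ms=3/4b
7) 5181.818ms=57/4b +272.727ms=3/4b
8) 5454.545ms=15b +545.455ms=3/2b
9) 6000.0ms=33/2b +545.455ms=3/2b
Σ=18b of 18 (165bpm 6/8) — PASS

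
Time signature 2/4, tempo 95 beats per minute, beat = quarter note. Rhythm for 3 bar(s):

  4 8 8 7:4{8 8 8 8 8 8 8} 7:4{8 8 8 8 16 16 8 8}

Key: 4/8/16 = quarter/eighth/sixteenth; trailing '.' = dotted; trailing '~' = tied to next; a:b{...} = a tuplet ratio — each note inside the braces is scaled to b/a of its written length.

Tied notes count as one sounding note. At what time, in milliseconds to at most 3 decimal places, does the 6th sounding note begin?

note 6 onset = 18/7b = 1624.06ms

1. 0.0ms @ 0 + 631.579ms (1)
2. 631.579ms @ 1 + 315.789ms (1/2)
3. 947.368ms @ 3/2 + 315.789ms (1/2)
4. 1263.158ms @ 2 + 180.451ms (2/7)
5. 1443.609ms @ 16/7 + 180.451ms (2/7)
6. 1624.06ms @ 18/7 + 180.451ms (2/7)
7. 1804.511ms @ 20/7 + 180.451ms (2/7)
8. 1984.962ms @ 22/7 + 180.451ms (2/7)
9. 2165.414ms @ 24/7 + 180.451ms (2/7)
10. 2345.865ms @ 26/7 + 180.451ms (2/7)
11. 2526.316ms @ 4 + 180.451ms (2/7)
12. 2706.767ms @ 30/7 + 180.451ms (2/7)
13. 2887.218ms @ 32/7 + 180.451ms (2/7)
14. 3067.669ms @ 34/7 + 180.451ms (2/7)
15. 3248.12ms @ 36/7 + 90.226ms (1/7)
16. 3338.346ms @ 37/7 + 90.226ms (1/7)
17. 3428.571ms @ 38/7 + 180.451ms (2/7)
18. 3609.023ms @ 40/7 + 180.451ms (2/7)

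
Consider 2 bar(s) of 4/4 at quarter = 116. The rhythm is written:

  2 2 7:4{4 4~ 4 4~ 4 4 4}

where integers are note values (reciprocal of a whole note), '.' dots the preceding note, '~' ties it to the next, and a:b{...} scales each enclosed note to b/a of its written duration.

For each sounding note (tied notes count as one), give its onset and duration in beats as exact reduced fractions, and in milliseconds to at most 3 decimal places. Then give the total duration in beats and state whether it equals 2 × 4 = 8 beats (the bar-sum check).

1) 0.0ms=0b +1034.483ms=2b
2) 1034.483ms=2b +1034.483ms=2b
3) 2068.966ms=4b +295.567ms=4/7b
4) 2364.532ms=32/7b +591.133ms=8/7b
5) 2955.665ms=40/7b +591.133ms=8/7b
6) 3546.798ms=48/7b +295.567ms=4/7b
7) 3842.365ms=52/7b +295.567ms=4/7b
Σ=8b of 8 (116bpm 4/4) — PASS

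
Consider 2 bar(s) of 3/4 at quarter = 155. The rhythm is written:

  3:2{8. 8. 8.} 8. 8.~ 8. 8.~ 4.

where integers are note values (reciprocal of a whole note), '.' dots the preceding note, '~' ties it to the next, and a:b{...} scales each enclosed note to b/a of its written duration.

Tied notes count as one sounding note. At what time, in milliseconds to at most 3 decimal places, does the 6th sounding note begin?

note 6 onset = 15/4b = 1451.613ms

1. 0.0ms @ 0 + 193.548ms (1/2)
2. 193.548ms @ 1/2 + 193.548ms (1/2)
3. 387.097ms @ 1 + 193.548ms (1/2)
4. 580.645ms @ 3/2 + 290.323ms (3/4)
5. 870.968ms @ 9/4 + 580.645ms (3/2)
6. 1451.613ms @ 15/4 + 870.968ms (9/4)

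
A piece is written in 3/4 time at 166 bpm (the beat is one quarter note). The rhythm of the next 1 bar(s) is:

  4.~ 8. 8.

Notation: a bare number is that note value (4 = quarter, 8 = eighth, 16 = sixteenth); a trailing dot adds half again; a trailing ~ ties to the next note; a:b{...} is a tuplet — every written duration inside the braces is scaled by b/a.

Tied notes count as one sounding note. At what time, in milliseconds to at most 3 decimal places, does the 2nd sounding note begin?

1. 0.0ms @ 0 + 813.253ms (9/4)
2. 813.253ms @ 9/4 + 271.084ms (3/4)

note 2 onset = 9/4b = 813.253ms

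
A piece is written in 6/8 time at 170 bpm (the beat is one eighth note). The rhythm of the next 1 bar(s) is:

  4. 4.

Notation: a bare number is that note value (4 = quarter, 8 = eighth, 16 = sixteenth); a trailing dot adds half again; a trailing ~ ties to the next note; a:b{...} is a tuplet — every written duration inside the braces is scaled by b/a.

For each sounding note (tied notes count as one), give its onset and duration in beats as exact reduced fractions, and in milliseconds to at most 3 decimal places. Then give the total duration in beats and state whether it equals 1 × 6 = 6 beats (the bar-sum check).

1) 0.0ms=0b +1058.824ms=3b
2) 1058.824ms=3b +1058.824ms=3b
Σ=6b of 6 (170bpm 6/8) — PASS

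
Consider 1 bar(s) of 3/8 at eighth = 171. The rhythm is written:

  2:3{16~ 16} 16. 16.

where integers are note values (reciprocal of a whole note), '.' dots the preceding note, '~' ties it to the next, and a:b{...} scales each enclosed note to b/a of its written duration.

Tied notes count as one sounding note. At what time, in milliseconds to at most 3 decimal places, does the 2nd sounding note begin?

1. 0.0ms @ 0 + 526.316ms (3/2)
2. 526.316ms @ 3/2 + 263.158ms (3/4)
3. 789.474ms @ 9/4 + 263.158ms (3/4)

note 2 onset = 3/2b = 526.316ms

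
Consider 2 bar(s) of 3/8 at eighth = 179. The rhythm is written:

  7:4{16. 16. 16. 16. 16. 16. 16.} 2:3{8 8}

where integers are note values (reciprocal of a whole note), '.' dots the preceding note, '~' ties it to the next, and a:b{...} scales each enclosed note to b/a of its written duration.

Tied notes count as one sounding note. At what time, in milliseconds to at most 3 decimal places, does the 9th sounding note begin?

note 9 onset = 9/2b = 1508.38ms

1. 0.0ms @ 0 + 143.655ms (3/7)
2. 143.655ms @ 3/7 + 143.655ms (3/7)
3. 287.31ms @ 6/7 + 143.655ms (3/7)
4. 430.966ms @ 9/7 + 143.655ms (3/7)
5. 574.621ms @ 12/7 + 143.655ms (3/7)
6. 718.276ms @ 15/7 + 143.655ms (3/7)
7. 861.931ms @ 18/7 + 143.655ms (3/7)
8. 1005.587ms @ 3 + 502.793ms (3/2)
9. 1508.38ms @ 9/2 + 502.793ms (3/2)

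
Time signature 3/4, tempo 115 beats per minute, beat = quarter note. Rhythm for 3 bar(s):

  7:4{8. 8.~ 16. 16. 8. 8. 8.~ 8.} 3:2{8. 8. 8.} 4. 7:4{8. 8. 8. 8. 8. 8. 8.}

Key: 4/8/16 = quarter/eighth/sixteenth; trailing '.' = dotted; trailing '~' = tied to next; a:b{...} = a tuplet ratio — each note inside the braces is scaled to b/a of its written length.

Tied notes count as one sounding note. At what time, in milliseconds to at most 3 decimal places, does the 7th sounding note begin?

note 7 onset = 3b = 1565.217ms

1. 0.0ms @ 0 + 223.602ms (3/7)
2. 223.602ms @ 3/7 + 335.404ms (9/14)
3. 559.006ms @ 15/14 + 111.801ms (3/14)
4. 670.807ms @ 9/7 + 223.602ms (3/7)
5. 894.41ms @ 12/7 + 223.602ms (3/7)
6. 1118.012ms @ 15/7 + 447.205ms (6/7)
7. 1565.217ms @ 3 + 260.87ms (1/2)
8. 1826.087ms @ 7/2 + 260.87ms (1/2)
9. 2086.957ms @ 4 + 260.87ms (1/2)
10. 2347.826ms @ 9/2 + 782.609ms (3/2)
11. 3130.435ms @ 6 + 223.602ms (3/7)
12. 3354.037ms @ 45/7 + 223.602ms (3/7)
13. 3577.64ms @ 48/7 + 223.602ms (3/7)
14. 3801.242ms @ 51/7 + 223.602ms (3/7)
15. 4024.845ms @ 54/7 + 223.602ms (3/7)
16. 4248.447ms @ 57/7 + 223.602ms (3/7)
17. 4472.05ms @ 60/7 + 223.602ms (3/7)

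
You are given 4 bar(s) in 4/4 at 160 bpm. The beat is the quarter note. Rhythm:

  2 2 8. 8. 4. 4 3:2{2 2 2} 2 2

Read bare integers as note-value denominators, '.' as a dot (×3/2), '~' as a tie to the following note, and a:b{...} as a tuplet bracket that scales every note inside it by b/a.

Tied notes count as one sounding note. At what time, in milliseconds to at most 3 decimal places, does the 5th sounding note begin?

note 5 onset = 11/2b = 2062.5ms

1. 0.0ms @ 0 + 750.0ms (2)
2. 750.0ms @ 2 + 750.0ms (2)
3. 1500.0ms @ 4 + 281.25ms (3/4)
4. 1781.25ms @ 19/4 + 281.25ms (3/4)
5. 2062.5ms @ 11/2 + 562.5ms (3/2)
6. 2625.0ms @ 7 + 375.0ms (1)
7. 3000.0ms @ 8 + 500.0ms (4/3)
8. 3500.0ms @ 28/3 + 500.0ms (4/3)
9. 4000.0ms @ 32/3 + 500.0ms (4/3)
10. 4500.0ms @ 12 + 750.0ms (2)
11. 5250.0ms @ 14 + 750.0ms (2)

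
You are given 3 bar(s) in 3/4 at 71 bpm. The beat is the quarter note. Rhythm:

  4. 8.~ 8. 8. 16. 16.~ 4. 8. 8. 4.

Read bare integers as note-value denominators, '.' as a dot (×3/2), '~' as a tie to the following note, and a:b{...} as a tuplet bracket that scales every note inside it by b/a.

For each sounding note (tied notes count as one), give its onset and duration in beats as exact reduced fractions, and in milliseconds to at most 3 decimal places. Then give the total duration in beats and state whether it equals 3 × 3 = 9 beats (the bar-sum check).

1) 0.0ms=0b +1267.606ms=3/2b
2) 1267.606ms=3/2b +1267.606ms=3/2b
3) 2535.211ms=3b +633.803ms=3/4b
4) 3169.014ms=15/4b +316.901ms=3/8b
5) 3485.915ms=33/8b +1584.507ms=15/8b
6) 5070.423ms=6b +633.803ms=3/4b
7) 5704.225ms=27/4b +633.803ms=3/4b
8) 6338.028ms=15/2b +1267.606ms=3/2b
Σ=9b of 9 (71bpm 3/4) — PASS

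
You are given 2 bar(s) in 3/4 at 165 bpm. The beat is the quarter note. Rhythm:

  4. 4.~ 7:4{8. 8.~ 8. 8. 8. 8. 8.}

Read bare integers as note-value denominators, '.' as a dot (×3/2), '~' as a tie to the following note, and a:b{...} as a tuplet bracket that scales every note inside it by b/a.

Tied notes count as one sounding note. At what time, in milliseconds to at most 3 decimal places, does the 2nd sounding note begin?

note 2 onset = 3/2b = 545.455ms

1. 0.0ms @ 0 + 545.455ms (3/2)
2. 545.455ms @ 3/2 + 701.299ms (27/14)
3. 1246.753ms @ 24/7 + 311.688ms (6/7)
4. 1558.442ms @ 30/7 + 155.844ms (3/7)
5. 1714.286ms @ 33/7 + 155.844ms (3/7)
6. 1870.13ms @ 36/7 + 155.844ms (3/7)
7. 2025.974ms @ 39/7 + 155.844ms (3/7)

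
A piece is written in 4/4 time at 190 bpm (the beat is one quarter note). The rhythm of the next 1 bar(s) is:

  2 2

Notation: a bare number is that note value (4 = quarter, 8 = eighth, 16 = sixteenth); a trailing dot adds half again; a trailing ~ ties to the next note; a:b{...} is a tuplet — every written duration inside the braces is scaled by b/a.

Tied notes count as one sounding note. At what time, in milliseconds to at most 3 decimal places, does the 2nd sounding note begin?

1. 0.0ms @ 0 + 631.579ms (2)
2. 631.579ms @ 2 + 631.579ms (2)

note 2 onset = 2b = 631.579ms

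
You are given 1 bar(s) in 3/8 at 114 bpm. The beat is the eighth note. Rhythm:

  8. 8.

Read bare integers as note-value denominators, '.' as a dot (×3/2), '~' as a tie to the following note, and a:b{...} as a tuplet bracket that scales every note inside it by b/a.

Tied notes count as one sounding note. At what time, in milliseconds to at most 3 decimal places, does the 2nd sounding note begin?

note 2 onset = 3/2b = 789.474ms

1. 0.0ms @ 0 + 789.474ms (3/2)
2. 789.474ms @ 3/2 + 789.474ms (3/2)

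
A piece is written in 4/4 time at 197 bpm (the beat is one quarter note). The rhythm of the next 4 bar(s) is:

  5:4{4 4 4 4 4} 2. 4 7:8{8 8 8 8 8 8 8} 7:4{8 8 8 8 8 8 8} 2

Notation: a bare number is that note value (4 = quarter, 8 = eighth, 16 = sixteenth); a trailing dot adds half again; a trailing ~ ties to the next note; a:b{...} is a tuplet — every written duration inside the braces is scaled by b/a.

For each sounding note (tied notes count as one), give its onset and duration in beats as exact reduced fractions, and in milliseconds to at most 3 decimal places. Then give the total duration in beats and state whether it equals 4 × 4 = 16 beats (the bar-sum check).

1) 0.0ms=0b +243.655ms=4/5b
2) 243.655ms=4/5b +243.655ms=4/5b
3) 487.31ms=8/5b +243.655ms=4/5b
4) 730.964ms=12/5b +243.655ms=4/5b
5) 974.619ms=16/5b +243.655ms=4/5b
6) 1218.274ms=4b +913.706ms=3b
7) 2131.98ms=7b +304.569ms=1b
8) 2436.548ms=8b +174.039ms=4/7b
9) 2610.587ms=60/7b +174.039ms=4/7b
10) 2784.627ms=64/7b +174.039ms=4/7b
11) 2958.666ms=68/7b +174.039ms=4/7b
12) 3132.705ms=72/7b +174.039ms=4/7b
13) 3306.744ms=76/7b +174.039ms=4/7b
14) 3480.783ms=80/7b +174.039ms=4/7b
15) 3654.822ms=12b +87.02ms=2/7b
16) 3741.842ms=86/7b +87.02ms=2/7b
17) 3828.861ms=88/7b +87.02ms=2/7b
18) 3915.881ms=90/7b +87.02ms=2/7b
19) 4002.901ms=92/7b +87.02ms=2/7b
20) 4089.92ms=94/7b +87.02ms=2/7b
21) 4176.94ms=96/7b +87.02ms=2/7b
22) 4263.959ms=14b +609.137ms=2b
Σ=16b of 16 (197bpm 4/4) — PASS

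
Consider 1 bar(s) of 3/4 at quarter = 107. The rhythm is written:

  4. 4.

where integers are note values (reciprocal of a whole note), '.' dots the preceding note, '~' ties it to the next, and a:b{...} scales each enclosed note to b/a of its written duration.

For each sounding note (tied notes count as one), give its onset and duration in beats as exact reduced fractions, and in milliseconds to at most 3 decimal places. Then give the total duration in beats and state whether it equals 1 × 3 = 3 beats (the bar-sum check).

1) 0.0ms=0b +841.121ms=3/2b
2) 841.121ms=3/2b +841.121ms=3/2b
Σ=3b of 3 (107bpm 3/4) — PASS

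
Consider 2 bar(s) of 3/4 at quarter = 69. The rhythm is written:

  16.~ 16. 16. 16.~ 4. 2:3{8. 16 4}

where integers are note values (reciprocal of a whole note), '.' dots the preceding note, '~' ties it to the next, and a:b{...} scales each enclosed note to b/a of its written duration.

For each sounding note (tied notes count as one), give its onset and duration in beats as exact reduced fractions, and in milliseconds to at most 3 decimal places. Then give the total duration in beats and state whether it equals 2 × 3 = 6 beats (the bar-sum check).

1) 0.0ms=0b +652.174ms=3/4b
2) 652.174ms=3/4b +326.087ms=3/8b
3) 978.261ms=9/8b +1630.435ms=15/8b
4) 2608.696ms=3b +978.261ms=9/8b
5) 3586.957ms=33/8b +326.087ms=3/8b
6) 3913.043ms=9/2b +1304.348ms=3/2b
Σ=6b of 6 (69bpm 3/4) — PASS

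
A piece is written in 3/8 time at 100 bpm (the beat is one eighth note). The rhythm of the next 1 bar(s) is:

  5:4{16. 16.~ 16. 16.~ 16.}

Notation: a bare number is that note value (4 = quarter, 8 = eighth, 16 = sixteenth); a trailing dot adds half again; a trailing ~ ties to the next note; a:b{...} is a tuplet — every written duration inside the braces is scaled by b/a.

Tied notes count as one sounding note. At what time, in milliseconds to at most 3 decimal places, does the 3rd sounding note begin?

1. 0.0ms @ 0 + 360.0ms (3/5)
2. 360.0ms @ 3/5 + 720.0ms (6/5)
3. 1080.0ms @ 9/5 + 720.0ms (6/5)

note 3 onset = 9/5b = 1080.0ms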